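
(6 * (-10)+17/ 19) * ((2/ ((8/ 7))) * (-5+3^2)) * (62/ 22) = -243691/ 209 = -1165.99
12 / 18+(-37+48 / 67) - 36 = -14395 / 201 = -71.62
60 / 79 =0.76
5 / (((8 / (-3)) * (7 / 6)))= -45 / 28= -1.61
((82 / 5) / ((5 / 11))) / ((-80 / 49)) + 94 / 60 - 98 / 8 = -32.78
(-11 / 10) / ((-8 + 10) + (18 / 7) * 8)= -77 / 1580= -0.05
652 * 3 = 1956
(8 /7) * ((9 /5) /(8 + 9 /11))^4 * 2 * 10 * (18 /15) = 18443443392 /387315604375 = 0.05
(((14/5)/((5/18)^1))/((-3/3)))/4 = -63/25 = -2.52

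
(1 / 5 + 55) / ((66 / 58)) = 2668 / 55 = 48.51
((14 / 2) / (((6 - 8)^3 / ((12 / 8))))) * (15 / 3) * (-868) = 22785 / 4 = 5696.25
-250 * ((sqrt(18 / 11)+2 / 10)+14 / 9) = -3950 / 9 - 750 * sqrt(22) / 11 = -758.69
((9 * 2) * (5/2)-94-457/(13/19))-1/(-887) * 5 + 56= -7621039/11531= -660.92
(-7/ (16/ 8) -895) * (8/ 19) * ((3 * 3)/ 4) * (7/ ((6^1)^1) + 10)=-361197/ 38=-9505.18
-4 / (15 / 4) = -1.07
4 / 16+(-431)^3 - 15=-80063005.75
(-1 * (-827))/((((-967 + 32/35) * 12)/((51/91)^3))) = -70295/5597956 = -0.01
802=802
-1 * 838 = -838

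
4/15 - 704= -10556/15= -703.73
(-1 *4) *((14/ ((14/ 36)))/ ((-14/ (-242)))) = -17424/ 7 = -2489.14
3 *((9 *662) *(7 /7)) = 17874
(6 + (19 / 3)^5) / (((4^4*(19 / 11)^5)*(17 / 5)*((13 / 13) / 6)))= 1995065162035 / 436427305344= 4.57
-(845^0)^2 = -1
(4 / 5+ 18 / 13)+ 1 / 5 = 31 / 13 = 2.38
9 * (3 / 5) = 27 / 5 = 5.40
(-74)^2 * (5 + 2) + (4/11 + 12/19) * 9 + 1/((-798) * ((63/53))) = 21203085377/553014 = 38340.96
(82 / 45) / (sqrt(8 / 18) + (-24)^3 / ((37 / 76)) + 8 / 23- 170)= -34891 / 546933570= -0.00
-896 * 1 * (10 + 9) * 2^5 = -544768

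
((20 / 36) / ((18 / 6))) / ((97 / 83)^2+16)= 0.01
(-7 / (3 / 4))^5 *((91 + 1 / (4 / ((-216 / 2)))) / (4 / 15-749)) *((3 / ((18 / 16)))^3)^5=14844571743.49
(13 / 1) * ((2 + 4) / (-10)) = -39 / 5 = -7.80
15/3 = 5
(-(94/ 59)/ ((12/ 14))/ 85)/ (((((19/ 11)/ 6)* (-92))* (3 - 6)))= -3619/ 13149330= -0.00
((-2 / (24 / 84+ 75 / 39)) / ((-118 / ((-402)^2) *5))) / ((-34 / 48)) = -1755936 / 5015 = -350.14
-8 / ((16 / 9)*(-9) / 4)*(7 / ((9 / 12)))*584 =32704 / 3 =10901.33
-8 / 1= -8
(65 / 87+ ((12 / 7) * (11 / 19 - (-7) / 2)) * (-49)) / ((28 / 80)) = -11302700 / 11571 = -976.81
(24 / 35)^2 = 576 / 1225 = 0.47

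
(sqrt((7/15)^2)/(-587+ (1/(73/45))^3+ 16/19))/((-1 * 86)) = 51739261/5586668730660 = 0.00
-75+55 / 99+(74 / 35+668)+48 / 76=596.30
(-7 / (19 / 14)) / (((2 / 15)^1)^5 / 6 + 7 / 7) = -223256250 / 43284679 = -5.16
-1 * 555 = -555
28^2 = 784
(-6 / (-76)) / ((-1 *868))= -0.00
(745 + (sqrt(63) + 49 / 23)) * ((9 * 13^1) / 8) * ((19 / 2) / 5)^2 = 126711 * sqrt(7) / 800 + 22681269 / 575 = 39864.74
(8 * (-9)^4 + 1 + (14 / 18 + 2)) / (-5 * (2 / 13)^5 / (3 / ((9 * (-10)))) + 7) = 175408466818 / 23434659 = 7485.00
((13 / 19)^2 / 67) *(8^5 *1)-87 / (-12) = 236.21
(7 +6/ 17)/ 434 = 125/ 7378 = 0.02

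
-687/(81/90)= -2290/3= -763.33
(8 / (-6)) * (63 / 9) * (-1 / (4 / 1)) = 7 / 3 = 2.33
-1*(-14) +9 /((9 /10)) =24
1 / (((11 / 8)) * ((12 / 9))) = 6 / 11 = 0.55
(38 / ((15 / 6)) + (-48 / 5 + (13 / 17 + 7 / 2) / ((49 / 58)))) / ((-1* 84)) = -0.13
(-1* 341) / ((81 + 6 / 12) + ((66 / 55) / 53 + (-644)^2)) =-180730 / 219853287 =-0.00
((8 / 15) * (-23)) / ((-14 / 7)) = 92 / 15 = 6.13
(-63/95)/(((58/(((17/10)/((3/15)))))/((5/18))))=-119/4408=-0.03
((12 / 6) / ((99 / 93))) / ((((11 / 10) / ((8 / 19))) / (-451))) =-203360 / 627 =-324.34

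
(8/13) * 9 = 72/13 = 5.54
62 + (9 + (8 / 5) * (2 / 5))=1791 / 25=71.64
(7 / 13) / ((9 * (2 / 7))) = 49 / 234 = 0.21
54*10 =540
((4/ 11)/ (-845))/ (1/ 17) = -68/ 9295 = -0.01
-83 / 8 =-10.38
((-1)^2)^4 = 1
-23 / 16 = -1.44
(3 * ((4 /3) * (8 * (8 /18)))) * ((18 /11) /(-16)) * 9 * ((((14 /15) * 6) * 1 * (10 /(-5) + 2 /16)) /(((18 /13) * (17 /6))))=6552 /187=35.04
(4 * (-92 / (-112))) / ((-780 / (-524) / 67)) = 201871 / 1365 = 147.89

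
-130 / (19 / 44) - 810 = -21110 / 19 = -1111.05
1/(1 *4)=0.25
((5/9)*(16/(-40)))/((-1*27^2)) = 2/6561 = 0.00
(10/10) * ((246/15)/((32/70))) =287/8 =35.88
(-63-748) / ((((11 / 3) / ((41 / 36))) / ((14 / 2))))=-232757 / 132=-1763.31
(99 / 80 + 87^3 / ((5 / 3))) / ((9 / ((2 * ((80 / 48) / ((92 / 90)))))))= 52680405 / 368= 143153.27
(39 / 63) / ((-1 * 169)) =-1 / 273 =-0.00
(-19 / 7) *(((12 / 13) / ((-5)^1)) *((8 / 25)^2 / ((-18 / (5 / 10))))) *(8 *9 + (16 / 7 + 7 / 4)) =-647216 / 5971875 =-0.11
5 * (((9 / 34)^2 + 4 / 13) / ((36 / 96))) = 56770 / 11271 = 5.04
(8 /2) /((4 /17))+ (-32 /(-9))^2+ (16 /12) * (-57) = -3755 /81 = -46.36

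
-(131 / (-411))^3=2248091 / 69426531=0.03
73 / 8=9.12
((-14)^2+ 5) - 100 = 101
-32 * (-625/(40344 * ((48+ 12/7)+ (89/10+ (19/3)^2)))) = 525000/104553157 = 0.01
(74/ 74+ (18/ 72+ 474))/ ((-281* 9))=-1901/ 10116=-0.19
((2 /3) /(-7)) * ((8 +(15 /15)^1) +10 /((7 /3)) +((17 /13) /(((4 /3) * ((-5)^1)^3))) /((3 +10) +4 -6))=-2216381 /1751750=-1.27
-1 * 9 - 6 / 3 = -11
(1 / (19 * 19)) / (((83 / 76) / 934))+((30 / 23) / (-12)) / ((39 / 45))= 2115853 / 943046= 2.24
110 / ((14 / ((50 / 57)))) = 2750 / 399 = 6.89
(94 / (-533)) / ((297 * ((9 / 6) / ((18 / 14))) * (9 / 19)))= -3572 / 3324321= -0.00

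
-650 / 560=-65 / 56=-1.16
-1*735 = -735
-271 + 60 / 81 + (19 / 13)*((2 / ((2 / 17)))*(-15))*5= -748936 / 351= -2133.72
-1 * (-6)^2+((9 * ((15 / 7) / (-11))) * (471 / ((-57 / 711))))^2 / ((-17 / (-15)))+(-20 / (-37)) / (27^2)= 91881142690005411691 / 981446941629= 93618043.72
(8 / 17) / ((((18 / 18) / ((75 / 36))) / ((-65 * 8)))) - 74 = -29774 / 51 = -583.80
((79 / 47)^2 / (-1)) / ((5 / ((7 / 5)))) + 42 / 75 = -12761 / 55225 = -0.23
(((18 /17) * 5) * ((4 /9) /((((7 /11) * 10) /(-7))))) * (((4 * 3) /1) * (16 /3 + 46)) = -27104 /17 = -1594.35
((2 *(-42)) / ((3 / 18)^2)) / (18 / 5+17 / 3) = -45360 / 139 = -326.33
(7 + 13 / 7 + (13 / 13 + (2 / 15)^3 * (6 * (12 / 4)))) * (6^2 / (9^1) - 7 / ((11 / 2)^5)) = 1115673884 / 28183925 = 39.59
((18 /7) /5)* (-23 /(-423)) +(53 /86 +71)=10135511 /141470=71.64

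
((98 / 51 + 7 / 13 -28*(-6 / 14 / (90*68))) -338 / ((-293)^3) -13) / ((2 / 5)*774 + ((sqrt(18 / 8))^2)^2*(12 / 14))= -16402542794204 / 488651045047191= -0.03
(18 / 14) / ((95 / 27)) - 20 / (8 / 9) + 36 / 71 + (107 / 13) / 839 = -22265142113 / 1029948010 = -21.62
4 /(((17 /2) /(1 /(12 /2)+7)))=172 /51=3.37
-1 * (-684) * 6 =4104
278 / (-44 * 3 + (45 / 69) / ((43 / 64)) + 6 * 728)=0.07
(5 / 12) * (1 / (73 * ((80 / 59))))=59 / 14016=0.00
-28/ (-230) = 14/ 115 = 0.12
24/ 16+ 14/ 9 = 55/ 18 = 3.06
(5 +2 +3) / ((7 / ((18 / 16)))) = 45 / 28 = 1.61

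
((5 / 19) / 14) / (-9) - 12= -12.00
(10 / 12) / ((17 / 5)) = 25 / 102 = 0.25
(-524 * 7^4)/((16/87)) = -27364197/4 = -6841049.25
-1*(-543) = 543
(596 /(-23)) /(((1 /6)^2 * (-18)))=1192 /23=51.83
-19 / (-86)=19 / 86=0.22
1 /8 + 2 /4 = 5 /8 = 0.62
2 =2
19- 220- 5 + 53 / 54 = -11071 / 54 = -205.02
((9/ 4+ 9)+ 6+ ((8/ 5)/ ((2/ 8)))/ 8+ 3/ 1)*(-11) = -4631/ 20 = -231.55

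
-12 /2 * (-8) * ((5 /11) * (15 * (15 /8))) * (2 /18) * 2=1500 /11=136.36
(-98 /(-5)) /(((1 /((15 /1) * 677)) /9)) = 1791342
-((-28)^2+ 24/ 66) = -784.36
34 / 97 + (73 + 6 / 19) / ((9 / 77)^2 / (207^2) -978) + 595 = 3365265688242246 / 5653290624371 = 595.28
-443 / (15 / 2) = -59.07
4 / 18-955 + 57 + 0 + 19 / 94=-759349 / 846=-897.58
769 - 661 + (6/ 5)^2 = 2736/ 25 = 109.44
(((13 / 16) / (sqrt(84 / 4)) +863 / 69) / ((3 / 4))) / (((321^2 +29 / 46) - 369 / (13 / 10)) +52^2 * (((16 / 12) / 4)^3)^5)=6197133501 * sqrt(21) / 12344194967168078 +143093677896 / 881728211940577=0.00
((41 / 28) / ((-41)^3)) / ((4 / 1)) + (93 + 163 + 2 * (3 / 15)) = 241364699 / 941360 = 256.40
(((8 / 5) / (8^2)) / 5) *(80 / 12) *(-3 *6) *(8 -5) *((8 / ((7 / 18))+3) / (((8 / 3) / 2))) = -891 / 28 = -31.82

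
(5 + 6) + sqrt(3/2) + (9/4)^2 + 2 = sqrt(6)/2 + 289/16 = 19.29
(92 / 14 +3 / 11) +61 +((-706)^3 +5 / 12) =-325151670911 / 924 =-351895747.74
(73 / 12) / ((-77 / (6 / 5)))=-0.09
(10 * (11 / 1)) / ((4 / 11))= 605 / 2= 302.50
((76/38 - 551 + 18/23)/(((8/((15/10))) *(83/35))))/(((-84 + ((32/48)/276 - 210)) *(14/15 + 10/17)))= 607690755/6271535776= 0.10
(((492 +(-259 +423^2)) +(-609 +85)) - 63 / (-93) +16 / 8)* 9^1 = 1607766.10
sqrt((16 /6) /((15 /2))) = 4 * sqrt(5) /15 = 0.60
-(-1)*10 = 10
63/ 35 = 1.80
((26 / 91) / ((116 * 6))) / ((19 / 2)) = 1 / 23142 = 0.00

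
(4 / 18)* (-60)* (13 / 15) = -11.56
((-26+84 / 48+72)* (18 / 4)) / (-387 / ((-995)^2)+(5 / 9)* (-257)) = -15316676775 / 10177484864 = -1.50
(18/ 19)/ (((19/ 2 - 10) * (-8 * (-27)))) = -1/ 114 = -0.01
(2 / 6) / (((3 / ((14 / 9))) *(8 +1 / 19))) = 266 / 12393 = 0.02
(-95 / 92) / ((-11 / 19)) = 1805 / 1012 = 1.78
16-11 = 5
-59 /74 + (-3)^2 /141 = -2551 /3478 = -0.73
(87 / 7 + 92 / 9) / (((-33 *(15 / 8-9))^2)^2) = 5844992 / 788670745501023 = 0.00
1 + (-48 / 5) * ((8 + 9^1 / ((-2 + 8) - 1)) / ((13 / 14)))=-100.32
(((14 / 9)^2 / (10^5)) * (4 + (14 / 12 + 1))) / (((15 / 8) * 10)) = 1813 / 227812500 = 0.00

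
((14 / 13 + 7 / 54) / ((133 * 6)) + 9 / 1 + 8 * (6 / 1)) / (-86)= -0.66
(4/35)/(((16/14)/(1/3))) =1/30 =0.03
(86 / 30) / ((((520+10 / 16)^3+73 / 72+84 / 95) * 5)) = 1254912 / 308873850488935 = 0.00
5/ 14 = 0.36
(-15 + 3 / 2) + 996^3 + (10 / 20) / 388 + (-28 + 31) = 766725190189 / 776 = 988047925.50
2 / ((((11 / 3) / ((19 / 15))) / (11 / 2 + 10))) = 589 / 55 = 10.71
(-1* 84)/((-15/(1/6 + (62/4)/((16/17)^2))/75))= 949655/128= 7419.18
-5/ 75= -1/ 15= -0.07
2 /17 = 0.12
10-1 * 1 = 9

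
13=13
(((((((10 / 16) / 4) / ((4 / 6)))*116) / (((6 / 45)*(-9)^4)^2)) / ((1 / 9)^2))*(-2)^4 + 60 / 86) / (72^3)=2517835 / 1263622146048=0.00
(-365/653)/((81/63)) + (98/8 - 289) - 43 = -7526903/23508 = -320.18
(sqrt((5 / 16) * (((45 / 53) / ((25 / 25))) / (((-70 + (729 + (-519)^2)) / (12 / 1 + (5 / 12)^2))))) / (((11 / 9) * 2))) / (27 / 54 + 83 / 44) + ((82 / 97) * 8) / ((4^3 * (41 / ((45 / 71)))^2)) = 2025 / 80192228 + 3 * sqrt(6271822045) / 400709680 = 0.00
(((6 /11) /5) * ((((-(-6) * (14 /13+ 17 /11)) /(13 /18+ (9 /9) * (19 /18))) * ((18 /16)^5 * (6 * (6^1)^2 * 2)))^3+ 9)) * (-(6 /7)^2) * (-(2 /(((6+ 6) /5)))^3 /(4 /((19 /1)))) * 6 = 5994167768490466725718370618805975 /13863940668835374301184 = 432356709515.12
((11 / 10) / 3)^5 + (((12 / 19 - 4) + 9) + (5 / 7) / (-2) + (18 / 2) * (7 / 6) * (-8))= -254411730217 / 3231900000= -78.72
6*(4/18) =4/3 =1.33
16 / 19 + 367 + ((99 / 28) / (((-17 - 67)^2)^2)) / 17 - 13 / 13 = 18353308539089 / 50030539776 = 366.84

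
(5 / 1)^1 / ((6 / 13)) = 65 / 6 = 10.83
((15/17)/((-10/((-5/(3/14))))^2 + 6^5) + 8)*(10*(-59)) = -10191507190/2159187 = -4720.07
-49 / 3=-16.33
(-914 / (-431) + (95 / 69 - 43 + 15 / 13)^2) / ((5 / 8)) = 4549528749256 / 1733932395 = 2623.82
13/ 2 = 6.50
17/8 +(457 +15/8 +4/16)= 1845/4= 461.25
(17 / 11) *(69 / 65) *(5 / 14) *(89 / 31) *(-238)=-1774749 / 4433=-400.35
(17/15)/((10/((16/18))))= 68/675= 0.10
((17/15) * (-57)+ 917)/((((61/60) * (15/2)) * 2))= 17048/305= 55.90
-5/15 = -1/3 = -0.33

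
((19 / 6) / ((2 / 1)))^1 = 19 / 12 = 1.58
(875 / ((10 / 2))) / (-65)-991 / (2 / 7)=-90251 / 26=-3471.19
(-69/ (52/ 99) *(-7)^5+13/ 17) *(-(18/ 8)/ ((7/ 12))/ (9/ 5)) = -29276207475/ 6188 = -4731125.97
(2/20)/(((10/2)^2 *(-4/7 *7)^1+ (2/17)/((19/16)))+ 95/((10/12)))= 323/45540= 0.01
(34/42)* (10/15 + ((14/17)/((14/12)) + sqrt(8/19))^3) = 21040* sqrt(38)/128877 + 534886/345933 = 2.55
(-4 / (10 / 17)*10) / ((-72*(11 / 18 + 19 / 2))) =17 / 182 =0.09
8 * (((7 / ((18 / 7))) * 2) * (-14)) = -5488 / 9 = -609.78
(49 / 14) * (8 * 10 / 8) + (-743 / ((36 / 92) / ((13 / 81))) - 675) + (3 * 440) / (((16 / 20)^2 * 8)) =-8012347 / 11664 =-686.93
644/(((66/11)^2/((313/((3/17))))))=856681/27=31728.93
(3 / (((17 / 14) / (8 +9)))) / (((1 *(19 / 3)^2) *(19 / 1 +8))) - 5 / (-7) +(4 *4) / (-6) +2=655 / 7581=0.09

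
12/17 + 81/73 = 2253/1241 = 1.82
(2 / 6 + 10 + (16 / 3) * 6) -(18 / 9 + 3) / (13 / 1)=1636 / 39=41.95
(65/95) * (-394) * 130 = -665860/19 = -35045.26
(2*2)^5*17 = 17408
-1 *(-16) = 16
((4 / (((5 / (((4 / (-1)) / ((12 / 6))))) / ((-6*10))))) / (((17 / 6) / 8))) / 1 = 4608 / 17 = 271.06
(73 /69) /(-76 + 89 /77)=-5621 /397647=-0.01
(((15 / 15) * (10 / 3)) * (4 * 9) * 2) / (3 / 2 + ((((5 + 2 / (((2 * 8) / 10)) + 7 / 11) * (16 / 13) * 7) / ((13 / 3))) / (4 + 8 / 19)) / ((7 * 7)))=14574560 / 94929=153.53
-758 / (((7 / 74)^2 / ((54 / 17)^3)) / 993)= -2696002737.82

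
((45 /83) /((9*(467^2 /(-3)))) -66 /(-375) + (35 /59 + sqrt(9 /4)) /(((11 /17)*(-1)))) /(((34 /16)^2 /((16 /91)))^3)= -4823283024097376731136 /26710638431376413706317125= -0.00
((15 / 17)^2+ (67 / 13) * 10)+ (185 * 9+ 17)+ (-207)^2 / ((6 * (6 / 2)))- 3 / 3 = 30911221 / 7514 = 4113.82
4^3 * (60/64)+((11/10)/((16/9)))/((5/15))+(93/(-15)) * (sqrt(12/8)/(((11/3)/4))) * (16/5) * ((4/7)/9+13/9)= 9897/160 - 18848 * sqrt(6)/1155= 21.88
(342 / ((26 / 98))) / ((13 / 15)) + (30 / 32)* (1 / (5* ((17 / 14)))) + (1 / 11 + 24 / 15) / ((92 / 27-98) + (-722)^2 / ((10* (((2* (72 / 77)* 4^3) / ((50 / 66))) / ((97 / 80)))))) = 127053701569321053 / 85411014894920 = 1487.56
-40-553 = -593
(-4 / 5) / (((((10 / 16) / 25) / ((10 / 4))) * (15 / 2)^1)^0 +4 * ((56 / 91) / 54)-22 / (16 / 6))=5616 / 50575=0.11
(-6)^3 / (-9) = 24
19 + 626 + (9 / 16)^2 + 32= 173393 / 256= 677.32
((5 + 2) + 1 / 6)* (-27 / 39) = -4.96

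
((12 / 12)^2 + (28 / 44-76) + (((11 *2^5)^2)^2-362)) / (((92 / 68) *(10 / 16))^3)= 424795641207750656 / 16729625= 25391820869.13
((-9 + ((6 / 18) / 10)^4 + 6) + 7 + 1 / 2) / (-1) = -3645001 / 810000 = -4.50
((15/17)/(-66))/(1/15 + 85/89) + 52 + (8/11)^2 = 26790221/510136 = 52.52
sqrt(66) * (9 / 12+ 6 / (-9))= sqrt(66) / 12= 0.68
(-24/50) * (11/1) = -132/25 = -5.28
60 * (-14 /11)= -840 /11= -76.36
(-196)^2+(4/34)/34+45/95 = 38416.48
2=2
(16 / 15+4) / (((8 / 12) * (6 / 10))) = 38 / 3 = 12.67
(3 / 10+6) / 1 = 63 / 10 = 6.30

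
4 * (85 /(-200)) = -17 /10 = -1.70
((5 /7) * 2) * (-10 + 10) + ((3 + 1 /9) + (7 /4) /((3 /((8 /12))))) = 7 /2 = 3.50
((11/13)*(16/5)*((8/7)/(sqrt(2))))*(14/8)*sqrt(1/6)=176*sqrt(3)/195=1.56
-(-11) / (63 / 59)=649 / 63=10.30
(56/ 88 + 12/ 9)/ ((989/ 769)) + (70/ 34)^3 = 1644887680/ 160345581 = 10.26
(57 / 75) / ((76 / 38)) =0.38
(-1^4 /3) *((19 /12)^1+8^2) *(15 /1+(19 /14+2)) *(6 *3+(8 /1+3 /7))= -37417915 /3528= -10605.98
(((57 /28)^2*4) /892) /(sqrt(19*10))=171*sqrt(190) /1748320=0.00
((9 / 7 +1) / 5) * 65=208 / 7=29.71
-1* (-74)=74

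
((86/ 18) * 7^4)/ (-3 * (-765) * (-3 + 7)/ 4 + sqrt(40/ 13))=68450109/ 13694257-206486 * sqrt(130)/ 616241565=4.99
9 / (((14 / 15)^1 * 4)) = 135 / 56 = 2.41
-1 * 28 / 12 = -7 / 3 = -2.33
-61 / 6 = -10.17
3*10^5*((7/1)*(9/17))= 18900000/17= 1111764.71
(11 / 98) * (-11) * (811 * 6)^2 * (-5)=7162581690 / 49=146175136.53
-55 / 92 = -0.60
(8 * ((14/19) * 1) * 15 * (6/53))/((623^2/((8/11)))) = 0.00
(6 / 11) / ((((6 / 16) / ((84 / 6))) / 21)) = 427.64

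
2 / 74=1 / 37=0.03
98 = 98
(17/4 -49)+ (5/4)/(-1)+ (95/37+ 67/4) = -3949/148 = -26.68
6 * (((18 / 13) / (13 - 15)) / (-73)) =54 / 949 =0.06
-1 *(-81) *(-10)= -810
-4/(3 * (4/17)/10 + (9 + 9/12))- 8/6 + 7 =17561/3339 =5.26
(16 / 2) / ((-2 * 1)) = -4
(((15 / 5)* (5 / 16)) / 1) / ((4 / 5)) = 75 / 64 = 1.17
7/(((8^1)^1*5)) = 7/40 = 0.18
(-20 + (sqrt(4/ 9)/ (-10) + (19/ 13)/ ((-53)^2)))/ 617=-10991332/ 337964835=-0.03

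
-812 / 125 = -6.50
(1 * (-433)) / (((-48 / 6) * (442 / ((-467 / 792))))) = -0.07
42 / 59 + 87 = 87.71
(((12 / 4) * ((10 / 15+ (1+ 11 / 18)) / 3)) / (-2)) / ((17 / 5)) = -205 / 612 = -0.33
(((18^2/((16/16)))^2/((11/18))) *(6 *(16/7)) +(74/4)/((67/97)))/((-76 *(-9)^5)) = 24307679105/46304336232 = 0.52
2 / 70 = 1 / 35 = 0.03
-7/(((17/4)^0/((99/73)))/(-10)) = 6930/73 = 94.93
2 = 2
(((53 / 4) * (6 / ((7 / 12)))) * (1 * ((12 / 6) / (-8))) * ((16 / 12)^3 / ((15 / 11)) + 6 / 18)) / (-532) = 44467 / 335160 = 0.13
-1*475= -475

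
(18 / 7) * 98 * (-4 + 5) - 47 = 205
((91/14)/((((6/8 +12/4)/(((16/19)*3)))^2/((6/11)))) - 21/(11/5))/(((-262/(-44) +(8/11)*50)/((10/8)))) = -787881/3360910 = -0.23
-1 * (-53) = 53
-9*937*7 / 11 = -59031 / 11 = -5366.45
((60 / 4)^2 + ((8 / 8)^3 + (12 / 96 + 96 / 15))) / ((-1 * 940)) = -9301 / 37600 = -0.25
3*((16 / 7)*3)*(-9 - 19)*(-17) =9792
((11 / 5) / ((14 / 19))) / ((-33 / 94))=-893 / 105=-8.50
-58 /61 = -0.95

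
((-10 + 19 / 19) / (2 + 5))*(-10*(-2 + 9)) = 90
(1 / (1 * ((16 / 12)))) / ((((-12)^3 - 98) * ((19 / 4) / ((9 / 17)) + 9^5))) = -27 / 3882234862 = -0.00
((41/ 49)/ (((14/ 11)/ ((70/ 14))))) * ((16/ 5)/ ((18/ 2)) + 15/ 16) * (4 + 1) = 42845/ 2016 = 21.25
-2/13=-0.15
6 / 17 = 0.35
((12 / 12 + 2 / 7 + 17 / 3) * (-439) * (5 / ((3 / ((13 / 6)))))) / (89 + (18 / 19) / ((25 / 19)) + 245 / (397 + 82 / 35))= -80874610375 / 662860506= -122.01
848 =848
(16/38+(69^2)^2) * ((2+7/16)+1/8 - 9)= -44359556621/304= -145919594.15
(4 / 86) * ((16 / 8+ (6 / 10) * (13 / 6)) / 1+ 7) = 103 / 215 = 0.48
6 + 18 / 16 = 57 / 8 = 7.12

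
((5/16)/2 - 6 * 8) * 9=-13779/32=-430.59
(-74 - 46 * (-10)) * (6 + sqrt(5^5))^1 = 2316 + 9650 * sqrt(5) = 23894.06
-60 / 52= -15 / 13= -1.15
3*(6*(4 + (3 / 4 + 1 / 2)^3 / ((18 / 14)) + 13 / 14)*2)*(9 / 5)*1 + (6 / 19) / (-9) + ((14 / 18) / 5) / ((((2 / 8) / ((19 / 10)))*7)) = 200110979 / 478800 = 417.94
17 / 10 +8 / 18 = 193 / 90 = 2.14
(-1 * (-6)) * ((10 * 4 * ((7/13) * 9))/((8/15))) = 28350/13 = 2180.77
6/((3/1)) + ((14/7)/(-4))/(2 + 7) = 35/18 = 1.94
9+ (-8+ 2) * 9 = -45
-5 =-5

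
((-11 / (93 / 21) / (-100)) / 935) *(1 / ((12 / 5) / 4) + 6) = 161 / 790500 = 0.00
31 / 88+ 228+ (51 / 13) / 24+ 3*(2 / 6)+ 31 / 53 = 6975731 / 30316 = 230.10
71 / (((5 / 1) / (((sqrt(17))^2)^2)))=20519 / 5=4103.80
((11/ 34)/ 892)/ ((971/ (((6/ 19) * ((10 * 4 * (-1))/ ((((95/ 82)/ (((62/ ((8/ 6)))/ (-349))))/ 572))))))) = 143948376/ 463773194329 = 0.00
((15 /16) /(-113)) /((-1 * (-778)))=-15 /1406624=-0.00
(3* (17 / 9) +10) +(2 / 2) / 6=95 / 6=15.83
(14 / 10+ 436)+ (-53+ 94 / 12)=11767 / 30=392.23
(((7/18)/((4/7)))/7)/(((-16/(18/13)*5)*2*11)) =-7/91520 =-0.00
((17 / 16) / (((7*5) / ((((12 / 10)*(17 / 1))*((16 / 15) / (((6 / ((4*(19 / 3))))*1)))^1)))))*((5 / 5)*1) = 21964 / 7875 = 2.79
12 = 12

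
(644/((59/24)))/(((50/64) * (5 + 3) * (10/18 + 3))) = 17388/1475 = 11.79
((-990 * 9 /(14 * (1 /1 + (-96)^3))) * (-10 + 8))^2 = 3175524 /1534201799641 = 0.00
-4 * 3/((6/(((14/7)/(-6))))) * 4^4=512/3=170.67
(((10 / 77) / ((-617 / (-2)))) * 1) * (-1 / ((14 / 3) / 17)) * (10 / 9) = -1700 / 997689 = -0.00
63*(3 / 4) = 189 / 4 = 47.25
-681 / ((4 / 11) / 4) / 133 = -56.32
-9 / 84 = -3 / 28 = -0.11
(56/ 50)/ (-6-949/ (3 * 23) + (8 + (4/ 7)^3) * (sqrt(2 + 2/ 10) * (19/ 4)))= 309806994084/ 41120475475595 + 609875301672 * sqrt(55)/ 205602377377975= 0.03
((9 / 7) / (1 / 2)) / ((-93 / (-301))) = 258 / 31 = 8.32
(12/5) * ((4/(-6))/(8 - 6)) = -4/5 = -0.80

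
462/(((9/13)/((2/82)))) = 2002/123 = 16.28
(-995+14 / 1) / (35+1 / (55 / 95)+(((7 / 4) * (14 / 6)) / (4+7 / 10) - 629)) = 3043062 / 1834535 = 1.66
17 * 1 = 17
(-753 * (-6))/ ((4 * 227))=2259/ 454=4.98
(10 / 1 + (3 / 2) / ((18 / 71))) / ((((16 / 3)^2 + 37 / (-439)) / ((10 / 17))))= 1257735 / 3809734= 0.33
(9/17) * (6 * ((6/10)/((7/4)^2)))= 2592/4165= 0.62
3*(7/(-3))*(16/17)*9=-59.29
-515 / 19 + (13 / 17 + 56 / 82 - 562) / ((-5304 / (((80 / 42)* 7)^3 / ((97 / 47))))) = 722636044955 / 7665035157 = 94.28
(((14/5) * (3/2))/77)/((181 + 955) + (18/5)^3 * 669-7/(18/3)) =450/266868503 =0.00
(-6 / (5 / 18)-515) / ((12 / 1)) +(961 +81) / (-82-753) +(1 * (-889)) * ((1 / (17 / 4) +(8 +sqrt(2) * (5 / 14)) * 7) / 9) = -572420275 / 102204-4445 * sqrt(2) / 18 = -5949.99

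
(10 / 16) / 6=5 / 48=0.10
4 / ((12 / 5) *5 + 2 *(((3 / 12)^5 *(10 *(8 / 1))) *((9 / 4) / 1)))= 512 / 1581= 0.32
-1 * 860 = -860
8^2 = 64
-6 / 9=-2 / 3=-0.67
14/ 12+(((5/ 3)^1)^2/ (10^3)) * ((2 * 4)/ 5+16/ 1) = 547/ 450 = 1.22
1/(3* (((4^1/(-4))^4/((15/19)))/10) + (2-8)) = -50/281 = -0.18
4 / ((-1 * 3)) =-4 / 3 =-1.33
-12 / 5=-2.40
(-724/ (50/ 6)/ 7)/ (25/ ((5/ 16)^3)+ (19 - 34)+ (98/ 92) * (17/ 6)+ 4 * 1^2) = -599472/ 39181835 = -0.02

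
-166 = -166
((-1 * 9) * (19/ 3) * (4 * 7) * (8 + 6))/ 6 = -3724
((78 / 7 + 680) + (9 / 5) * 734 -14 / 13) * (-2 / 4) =-457563 / 455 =-1005.63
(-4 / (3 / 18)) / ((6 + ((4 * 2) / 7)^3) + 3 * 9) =-8232 / 11831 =-0.70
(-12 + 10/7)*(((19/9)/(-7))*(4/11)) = 5624/4851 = 1.16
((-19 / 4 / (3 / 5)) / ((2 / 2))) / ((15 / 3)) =-19 / 12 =-1.58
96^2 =9216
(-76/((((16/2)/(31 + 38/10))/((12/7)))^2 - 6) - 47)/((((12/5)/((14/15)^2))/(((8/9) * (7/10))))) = -19174181572/2475568575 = -7.75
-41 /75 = -0.55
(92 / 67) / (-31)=-92 / 2077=-0.04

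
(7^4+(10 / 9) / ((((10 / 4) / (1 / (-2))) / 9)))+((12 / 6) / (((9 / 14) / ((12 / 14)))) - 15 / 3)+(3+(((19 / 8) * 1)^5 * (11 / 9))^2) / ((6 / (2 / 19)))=12623513453164993 / 4957466001408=2546.36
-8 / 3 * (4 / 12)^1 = -8 / 9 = -0.89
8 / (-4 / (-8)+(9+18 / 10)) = 80 / 113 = 0.71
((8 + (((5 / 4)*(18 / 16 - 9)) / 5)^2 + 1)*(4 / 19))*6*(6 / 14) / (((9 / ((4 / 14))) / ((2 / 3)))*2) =4395 / 59584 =0.07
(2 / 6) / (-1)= -1 / 3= -0.33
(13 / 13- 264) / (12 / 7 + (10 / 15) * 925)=-5523 / 12986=-0.43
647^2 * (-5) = -2093045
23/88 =0.26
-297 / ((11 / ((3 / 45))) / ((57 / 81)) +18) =-627 / 533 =-1.18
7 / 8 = 0.88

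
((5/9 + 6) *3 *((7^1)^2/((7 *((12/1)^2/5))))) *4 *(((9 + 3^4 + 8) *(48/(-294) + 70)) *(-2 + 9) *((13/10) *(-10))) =-321522565/27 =-11908243.15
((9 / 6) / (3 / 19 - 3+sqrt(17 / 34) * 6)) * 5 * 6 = 2565 / 199+5415 * sqrt(2) / 398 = 32.13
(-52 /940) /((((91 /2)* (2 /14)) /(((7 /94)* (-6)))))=42 /11045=0.00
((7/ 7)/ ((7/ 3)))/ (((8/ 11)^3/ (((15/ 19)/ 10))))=11979/ 136192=0.09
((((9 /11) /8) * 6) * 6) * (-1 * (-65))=5265 /22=239.32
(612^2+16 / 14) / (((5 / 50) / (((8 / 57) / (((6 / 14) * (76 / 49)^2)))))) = 31474901080 / 61731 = 509871.88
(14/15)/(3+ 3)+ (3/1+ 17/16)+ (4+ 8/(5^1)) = 7069/720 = 9.82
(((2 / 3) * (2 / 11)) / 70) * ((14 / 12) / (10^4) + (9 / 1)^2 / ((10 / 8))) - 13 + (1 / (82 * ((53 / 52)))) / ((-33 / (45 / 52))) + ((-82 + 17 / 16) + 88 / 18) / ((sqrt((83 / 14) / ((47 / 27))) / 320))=-219020 * sqrt(163842) / 6723 - 970402835789 / 75294450000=-13199.50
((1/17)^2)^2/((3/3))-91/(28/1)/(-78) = 83545/2004504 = 0.04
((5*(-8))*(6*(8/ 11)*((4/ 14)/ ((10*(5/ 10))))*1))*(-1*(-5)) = -3840/ 77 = -49.87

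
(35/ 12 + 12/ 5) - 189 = -11021/ 60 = -183.68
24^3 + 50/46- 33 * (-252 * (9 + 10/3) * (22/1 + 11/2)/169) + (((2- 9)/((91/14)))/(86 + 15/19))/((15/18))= 977937678331/32048315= 30514.48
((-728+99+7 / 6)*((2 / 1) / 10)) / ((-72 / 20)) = 3767 / 108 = 34.88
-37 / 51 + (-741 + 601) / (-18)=1079 / 153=7.05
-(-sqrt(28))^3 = 56 * sqrt(7) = 148.16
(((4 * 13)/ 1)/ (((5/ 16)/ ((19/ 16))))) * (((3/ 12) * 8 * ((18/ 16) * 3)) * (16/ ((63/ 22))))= 260832/ 35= 7452.34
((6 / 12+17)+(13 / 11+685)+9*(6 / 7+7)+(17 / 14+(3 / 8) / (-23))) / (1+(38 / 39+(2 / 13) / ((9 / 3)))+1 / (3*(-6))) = 1285668189 / 3265724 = 393.69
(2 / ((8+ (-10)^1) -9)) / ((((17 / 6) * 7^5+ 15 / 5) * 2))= -6 / 3143107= -0.00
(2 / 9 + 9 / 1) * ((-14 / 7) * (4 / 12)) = -166 / 27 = -6.15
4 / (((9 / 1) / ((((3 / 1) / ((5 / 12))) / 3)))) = 16 / 15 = 1.07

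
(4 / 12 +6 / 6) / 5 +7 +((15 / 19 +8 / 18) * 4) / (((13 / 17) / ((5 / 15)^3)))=2252503 / 300105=7.51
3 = 3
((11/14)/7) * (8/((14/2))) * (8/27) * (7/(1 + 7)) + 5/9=779/1323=0.59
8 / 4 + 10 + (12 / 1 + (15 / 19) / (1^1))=471 / 19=24.79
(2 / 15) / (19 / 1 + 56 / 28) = 2 / 315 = 0.01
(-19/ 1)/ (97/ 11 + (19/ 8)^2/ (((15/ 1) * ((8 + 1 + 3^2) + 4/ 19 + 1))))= -73233600/ 34064249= -2.15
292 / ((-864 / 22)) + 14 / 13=-8927 / 1404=-6.36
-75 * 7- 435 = -960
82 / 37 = 2.22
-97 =-97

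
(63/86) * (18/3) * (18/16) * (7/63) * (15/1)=2835/344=8.24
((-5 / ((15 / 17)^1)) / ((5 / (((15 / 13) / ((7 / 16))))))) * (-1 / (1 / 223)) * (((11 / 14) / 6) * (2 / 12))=83402 / 5733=14.55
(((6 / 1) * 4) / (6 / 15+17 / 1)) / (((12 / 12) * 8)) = 5 / 29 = 0.17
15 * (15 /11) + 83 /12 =3613 /132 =27.37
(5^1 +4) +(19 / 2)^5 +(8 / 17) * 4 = 42099603 / 544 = 77388.98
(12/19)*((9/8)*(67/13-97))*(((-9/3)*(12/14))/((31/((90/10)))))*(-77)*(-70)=2010684060/7657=262594.24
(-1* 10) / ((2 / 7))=-35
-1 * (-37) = 37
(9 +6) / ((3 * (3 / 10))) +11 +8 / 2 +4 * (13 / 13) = 107 / 3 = 35.67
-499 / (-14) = 499 / 14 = 35.64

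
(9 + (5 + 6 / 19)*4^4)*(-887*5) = -6075249.74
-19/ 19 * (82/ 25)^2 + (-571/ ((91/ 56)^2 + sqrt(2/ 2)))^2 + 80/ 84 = 24589.36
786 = 786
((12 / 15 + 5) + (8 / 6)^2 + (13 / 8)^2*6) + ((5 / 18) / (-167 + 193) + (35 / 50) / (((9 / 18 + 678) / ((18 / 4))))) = 66151927 / 2822560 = 23.44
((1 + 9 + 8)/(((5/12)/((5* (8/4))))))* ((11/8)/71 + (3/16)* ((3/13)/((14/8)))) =123066/6461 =19.05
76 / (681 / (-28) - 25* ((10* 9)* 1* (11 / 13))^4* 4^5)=-60777808 / 688555219987450041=-0.00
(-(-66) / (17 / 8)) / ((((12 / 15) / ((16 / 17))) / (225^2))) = 534600000 / 289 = 1849826.99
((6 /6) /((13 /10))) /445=2 /1157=0.00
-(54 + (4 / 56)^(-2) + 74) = -324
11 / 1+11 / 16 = 187 / 16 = 11.69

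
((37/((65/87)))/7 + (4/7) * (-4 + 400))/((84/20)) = 35393/637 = 55.56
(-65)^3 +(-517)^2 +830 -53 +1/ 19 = -124620/ 19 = -6558.95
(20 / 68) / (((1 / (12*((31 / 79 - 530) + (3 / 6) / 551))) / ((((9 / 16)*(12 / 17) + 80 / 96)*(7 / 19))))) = -23826211395 / 28119734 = -847.31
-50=-50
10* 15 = 150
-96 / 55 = -1.75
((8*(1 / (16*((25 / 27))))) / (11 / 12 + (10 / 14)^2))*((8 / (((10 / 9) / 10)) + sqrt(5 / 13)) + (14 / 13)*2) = 28.30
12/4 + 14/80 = 127/40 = 3.18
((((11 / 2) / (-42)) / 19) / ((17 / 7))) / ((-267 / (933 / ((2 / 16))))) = 6842 / 86241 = 0.08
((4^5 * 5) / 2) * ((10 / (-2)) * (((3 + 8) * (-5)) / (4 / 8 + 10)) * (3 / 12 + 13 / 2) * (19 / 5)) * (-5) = -60192000 / 7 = -8598857.14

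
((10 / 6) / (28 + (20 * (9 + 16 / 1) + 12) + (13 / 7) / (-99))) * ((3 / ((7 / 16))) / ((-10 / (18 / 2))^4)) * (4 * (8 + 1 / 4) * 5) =21434787 / 9355175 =2.29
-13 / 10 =-1.30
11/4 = 2.75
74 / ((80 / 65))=481 / 8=60.12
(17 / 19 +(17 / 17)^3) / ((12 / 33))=99 / 19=5.21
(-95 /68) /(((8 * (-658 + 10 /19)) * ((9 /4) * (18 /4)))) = 1805 /68805936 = 0.00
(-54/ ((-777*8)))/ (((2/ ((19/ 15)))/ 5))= 57/ 2072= 0.03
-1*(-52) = 52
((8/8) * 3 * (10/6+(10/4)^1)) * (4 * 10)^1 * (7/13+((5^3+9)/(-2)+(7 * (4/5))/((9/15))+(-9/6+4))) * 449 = -478297250/39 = -12264032.05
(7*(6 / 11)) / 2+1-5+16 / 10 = -27 / 55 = -0.49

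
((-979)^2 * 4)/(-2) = -1916882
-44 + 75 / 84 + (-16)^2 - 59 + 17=4785 / 28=170.89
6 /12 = 1 /2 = 0.50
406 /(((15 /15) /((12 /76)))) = 1218 /19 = 64.11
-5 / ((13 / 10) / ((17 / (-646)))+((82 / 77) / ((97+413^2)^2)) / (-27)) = 756934886411550 / 7478516677746319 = 0.10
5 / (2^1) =5 / 2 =2.50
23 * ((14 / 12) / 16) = 161 / 96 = 1.68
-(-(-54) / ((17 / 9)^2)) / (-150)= 729 / 7225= 0.10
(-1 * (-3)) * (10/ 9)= 3.33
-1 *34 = -34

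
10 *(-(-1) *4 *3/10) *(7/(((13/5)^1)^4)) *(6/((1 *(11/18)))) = 5670000/314171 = 18.05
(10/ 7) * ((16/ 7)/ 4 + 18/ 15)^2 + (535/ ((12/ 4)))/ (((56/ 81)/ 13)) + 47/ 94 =46075689/ 13720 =3358.29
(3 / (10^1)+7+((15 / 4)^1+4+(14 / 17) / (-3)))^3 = 3423152202911 / 1061208000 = 3225.71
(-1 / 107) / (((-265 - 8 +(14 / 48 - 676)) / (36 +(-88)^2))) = 186720 / 2436283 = 0.08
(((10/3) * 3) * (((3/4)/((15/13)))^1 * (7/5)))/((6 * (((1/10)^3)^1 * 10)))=455/3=151.67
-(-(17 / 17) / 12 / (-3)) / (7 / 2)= -1 / 126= -0.01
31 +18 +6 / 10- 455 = -2027 / 5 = -405.40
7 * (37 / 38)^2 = 9583 / 1444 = 6.64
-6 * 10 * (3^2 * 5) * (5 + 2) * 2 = -37800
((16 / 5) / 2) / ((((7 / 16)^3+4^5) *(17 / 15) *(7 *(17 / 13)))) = 1277952 / 8485770881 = 0.00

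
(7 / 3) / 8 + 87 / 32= 3.01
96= 96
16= 16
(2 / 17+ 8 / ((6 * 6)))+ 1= 205 / 153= 1.34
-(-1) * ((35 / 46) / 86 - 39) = -38.99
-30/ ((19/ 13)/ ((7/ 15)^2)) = -1274/ 285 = -4.47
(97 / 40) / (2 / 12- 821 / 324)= -7857 / 7670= -1.02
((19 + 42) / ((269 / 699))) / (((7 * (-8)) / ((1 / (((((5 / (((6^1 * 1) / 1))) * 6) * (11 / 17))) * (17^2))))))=-42639 / 14084840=-0.00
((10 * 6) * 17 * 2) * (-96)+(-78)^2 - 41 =-189797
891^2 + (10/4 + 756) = 1589279/2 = 794639.50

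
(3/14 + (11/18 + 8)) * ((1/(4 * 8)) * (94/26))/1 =6533/6552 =1.00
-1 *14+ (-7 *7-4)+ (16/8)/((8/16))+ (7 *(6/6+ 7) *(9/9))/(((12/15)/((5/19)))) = -847/19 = -44.58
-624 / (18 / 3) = -104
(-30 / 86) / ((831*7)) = -0.00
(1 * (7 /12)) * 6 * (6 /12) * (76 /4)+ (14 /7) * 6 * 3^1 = 277 /4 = 69.25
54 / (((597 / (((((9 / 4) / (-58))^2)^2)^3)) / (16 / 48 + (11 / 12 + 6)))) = 2541865828329 / 333688233510681485580867469312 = 0.00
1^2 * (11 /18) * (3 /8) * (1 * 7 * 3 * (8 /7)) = 11 /2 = 5.50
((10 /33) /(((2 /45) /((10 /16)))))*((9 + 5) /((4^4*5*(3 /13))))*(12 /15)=455 /2816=0.16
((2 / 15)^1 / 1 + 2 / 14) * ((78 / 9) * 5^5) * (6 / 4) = 235625 / 21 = 11220.24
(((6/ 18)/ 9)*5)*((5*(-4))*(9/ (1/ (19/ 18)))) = -950/ 27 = -35.19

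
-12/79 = -0.15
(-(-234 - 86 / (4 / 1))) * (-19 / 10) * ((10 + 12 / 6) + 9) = -203889 / 20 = -10194.45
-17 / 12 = -1.42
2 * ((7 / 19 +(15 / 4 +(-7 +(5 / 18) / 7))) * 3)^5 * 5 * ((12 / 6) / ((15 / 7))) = -466457332024016084807 / 1109500898962176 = -420420.87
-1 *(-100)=100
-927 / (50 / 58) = -26883 / 25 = -1075.32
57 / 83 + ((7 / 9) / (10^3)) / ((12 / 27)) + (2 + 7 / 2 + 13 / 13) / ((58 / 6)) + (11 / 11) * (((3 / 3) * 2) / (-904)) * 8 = 1461365937 / 1087964000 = 1.34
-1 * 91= -91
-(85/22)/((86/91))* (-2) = 7735/946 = 8.18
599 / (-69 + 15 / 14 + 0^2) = -8386 / 951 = -8.82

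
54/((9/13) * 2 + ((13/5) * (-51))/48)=-56160/1433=-39.19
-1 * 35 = -35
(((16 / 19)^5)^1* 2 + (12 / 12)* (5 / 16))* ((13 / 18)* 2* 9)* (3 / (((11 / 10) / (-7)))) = -62701175355 / 217896712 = -287.76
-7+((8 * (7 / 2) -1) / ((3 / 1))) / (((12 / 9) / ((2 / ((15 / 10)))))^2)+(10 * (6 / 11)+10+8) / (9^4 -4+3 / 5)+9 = 1984319 / 180334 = 11.00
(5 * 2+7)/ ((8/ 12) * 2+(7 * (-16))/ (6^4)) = 1377/ 101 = 13.63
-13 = -13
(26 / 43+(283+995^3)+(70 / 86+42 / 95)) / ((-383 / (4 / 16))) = -4024032028031 / 6258220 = -642999.45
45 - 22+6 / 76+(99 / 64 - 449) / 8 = -319591 / 9728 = -32.85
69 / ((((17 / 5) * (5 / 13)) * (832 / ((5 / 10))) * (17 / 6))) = 207 / 18496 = 0.01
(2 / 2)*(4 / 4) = 1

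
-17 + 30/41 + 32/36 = -15.38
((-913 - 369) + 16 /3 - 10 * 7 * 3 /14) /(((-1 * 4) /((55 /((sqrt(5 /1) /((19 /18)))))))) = 809875 * sqrt(5) /216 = 8383.96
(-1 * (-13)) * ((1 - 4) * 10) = -390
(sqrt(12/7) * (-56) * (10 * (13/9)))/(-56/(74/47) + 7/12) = 307840 * sqrt(21)/46599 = 30.27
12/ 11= 1.09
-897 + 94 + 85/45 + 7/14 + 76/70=-503701/630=-799.53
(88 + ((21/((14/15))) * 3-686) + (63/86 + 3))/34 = -22651/1462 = -15.49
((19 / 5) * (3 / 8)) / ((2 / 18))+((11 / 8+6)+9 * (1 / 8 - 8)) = -2027 / 40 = -50.68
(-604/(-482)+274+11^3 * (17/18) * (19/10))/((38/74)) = 4275331981/824220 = 5187.12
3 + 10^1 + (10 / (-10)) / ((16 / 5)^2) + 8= 5351 / 256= 20.90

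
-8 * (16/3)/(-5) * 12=512/5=102.40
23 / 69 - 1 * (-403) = 1210 / 3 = 403.33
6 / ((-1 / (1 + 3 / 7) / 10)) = -600 / 7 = -85.71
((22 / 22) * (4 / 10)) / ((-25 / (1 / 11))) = -2 / 1375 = -0.00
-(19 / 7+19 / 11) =-342 / 77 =-4.44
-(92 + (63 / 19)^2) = -37181 / 361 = -102.99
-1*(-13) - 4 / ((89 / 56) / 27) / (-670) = 390619 / 29815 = 13.10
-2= -2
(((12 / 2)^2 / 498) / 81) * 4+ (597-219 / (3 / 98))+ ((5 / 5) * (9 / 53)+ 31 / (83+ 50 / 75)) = -195461220079 / 29812023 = -6556.46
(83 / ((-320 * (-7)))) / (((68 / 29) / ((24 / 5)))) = 7221 / 95200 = 0.08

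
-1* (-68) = 68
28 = 28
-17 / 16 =-1.06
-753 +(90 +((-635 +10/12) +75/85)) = -132221/102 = -1296.28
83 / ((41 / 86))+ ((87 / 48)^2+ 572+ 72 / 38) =149822755 / 199424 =751.28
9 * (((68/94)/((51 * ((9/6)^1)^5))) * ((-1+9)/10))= 256/19035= 0.01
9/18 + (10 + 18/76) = 204/19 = 10.74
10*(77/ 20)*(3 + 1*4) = 539/ 2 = 269.50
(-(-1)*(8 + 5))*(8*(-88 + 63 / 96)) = -9083.75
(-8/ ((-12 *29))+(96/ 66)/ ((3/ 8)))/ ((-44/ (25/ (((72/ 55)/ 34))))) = -3967375/ 68904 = -57.58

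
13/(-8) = -13/8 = -1.62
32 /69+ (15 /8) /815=41935 /89976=0.47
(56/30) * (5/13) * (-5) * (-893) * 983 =122894660/39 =3151145.13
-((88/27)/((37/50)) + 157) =-161243/999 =-161.40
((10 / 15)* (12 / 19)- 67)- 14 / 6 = -68.91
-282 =-282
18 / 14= 9 / 7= 1.29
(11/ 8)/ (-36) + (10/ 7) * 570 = 1641523/ 2016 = 814.25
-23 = -23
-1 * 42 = -42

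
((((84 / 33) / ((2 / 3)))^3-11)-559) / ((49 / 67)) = -45866994 / 65219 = -703.28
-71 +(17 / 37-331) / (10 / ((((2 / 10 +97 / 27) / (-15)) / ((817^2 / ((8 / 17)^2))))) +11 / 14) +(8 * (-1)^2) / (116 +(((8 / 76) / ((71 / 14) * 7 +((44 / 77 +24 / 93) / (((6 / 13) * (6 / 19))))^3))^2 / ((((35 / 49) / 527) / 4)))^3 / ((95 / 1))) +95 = 1622383147852300655082737561524835984696333220527702387258906635330427841578358010362754 / 67405595798979065396659863694688486145094130606989222239135899581893414277602593880961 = 24.07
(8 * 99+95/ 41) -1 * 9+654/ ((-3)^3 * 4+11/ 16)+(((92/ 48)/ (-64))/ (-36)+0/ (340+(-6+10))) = 1516631055547/ 1946336256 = 779.22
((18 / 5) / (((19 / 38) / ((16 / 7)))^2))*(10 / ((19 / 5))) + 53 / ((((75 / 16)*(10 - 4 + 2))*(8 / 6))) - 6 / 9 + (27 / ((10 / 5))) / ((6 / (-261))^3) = -1241237619893 / 1117200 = -1111025.44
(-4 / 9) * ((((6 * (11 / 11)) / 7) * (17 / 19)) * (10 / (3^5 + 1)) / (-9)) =340 / 219051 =0.00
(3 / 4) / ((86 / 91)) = 273 / 344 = 0.79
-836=-836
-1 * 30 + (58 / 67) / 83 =-166772 / 5561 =-29.99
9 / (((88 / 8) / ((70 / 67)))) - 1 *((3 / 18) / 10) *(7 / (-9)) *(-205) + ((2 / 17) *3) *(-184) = -90313127 / 1353132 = -66.74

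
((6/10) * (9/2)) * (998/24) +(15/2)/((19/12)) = 88929/760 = 117.01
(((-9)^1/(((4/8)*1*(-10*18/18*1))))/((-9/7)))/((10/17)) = -119/50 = -2.38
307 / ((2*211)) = 307 / 422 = 0.73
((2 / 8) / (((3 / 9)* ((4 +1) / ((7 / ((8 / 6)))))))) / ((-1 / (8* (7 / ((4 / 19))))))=-8379 / 40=-209.48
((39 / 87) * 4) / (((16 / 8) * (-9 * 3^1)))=-26 / 783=-0.03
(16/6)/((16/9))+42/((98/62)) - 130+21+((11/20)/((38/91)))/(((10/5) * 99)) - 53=-12824363/95760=-133.92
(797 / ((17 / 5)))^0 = 1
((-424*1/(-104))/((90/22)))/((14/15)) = 583/546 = 1.07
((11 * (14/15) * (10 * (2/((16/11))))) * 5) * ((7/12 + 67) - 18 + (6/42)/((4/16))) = 2548865/72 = 35400.90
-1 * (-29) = 29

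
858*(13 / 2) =5577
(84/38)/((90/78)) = 1.92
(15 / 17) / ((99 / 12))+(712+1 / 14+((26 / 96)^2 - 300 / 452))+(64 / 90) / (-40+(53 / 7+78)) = 35164683663013 / 49416111360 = 711.60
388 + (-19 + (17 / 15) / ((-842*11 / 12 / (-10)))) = 369.01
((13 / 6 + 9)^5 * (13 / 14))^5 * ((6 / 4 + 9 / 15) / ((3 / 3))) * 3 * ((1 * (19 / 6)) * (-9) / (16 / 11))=-348123318793124354054934762536591053733369676468926759 / 25888662398999215598469120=-13446941113751085222922960000.00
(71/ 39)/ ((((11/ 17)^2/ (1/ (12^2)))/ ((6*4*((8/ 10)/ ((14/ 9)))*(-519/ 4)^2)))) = 5527018359/ 880880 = 6274.43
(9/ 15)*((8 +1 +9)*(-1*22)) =-1188/ 5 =-237.60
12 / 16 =3 / 4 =0.75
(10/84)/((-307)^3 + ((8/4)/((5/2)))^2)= -125/30381164478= -0.00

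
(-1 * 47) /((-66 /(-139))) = -6533 /66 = -98.98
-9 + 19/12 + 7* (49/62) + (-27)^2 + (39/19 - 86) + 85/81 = 122939911/190836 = 644.22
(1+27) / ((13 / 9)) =252 / 13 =19.38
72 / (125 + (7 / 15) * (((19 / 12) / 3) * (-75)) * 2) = 1296 / 1585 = 0.82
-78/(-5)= 78/5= 15.60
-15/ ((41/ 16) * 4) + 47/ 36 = -0.16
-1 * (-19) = 19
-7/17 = -0.41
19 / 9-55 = -476 / 9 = -52.89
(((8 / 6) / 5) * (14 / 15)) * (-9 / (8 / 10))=-14 / 5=-2.80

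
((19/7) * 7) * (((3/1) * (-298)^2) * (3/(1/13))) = 197411292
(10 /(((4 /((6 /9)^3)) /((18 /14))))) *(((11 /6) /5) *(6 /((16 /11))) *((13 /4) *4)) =1573 /84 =18.73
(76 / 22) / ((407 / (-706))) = -26828 / 4477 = -5.99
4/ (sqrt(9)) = 4/ 3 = 1.33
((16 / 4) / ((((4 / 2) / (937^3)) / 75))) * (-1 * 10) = -1233985429500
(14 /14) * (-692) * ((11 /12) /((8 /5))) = -9515 /24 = -396.46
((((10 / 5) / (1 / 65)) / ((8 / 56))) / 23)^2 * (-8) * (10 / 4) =-16562000 / 529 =-31308.13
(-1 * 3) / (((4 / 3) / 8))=-18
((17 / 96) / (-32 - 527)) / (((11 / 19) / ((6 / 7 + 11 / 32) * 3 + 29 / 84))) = -122417 / 56669184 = -0.00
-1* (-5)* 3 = 15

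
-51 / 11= -4.64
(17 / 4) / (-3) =-1.42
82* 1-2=80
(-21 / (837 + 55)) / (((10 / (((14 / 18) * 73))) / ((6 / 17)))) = -3577 / 75820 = -0.05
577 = 577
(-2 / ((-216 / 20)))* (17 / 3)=85 / 81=1.05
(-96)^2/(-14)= -4608/7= -658.29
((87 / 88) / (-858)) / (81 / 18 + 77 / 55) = -145 / 742456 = -0.00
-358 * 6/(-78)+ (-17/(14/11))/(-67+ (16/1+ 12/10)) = 1260143/45318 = 27.81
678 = 678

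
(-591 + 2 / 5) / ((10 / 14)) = -20671 / 25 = -826.84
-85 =-85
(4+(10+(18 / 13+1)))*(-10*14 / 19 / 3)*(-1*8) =79520 / 247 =321.94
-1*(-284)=284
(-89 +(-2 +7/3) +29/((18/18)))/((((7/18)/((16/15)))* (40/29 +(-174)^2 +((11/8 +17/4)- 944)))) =-1328896/238232715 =-0.01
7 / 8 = 0.88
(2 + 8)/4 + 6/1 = 17/2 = 8.50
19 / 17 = 1.12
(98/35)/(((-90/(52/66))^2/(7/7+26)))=2366/408375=0.01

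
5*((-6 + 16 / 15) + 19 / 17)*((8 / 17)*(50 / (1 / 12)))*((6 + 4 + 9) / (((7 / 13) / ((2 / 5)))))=-21973120 / 289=-76031.56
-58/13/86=-29/559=-0.05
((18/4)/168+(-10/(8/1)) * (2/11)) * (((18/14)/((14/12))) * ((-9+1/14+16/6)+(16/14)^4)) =145902159/144943568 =1.01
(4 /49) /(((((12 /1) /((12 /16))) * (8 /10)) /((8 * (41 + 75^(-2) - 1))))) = 32143 /15750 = 2.04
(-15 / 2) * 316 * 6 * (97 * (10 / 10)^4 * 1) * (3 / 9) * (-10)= 4597800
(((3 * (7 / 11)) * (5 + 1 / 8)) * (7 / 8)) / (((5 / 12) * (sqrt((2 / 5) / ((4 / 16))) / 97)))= 1753857 * sqrt(10) / 3520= 1575.62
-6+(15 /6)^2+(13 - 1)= 49 /4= 12.25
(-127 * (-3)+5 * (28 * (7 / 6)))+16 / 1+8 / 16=3365 / 6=560.83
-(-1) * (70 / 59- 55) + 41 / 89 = -280156 / 5251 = -53.35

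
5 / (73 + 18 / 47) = 235 / 3449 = 0.07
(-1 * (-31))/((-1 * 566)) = -31/566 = -0.05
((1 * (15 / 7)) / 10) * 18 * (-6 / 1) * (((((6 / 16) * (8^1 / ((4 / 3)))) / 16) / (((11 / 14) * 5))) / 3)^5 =-47258883 / 8443710668800000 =-0.00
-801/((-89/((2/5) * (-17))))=-306/5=-61.20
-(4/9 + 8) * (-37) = 2812/9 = 312.44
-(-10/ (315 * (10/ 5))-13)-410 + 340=-3590/ 63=-56.98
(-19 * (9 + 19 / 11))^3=-11269556488 / 1331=-8466984.59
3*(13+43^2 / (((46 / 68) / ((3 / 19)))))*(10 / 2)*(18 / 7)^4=305919484560 / 1049237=291563.76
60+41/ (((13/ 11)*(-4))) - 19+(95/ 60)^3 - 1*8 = 28.30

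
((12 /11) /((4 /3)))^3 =729 /1331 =0.55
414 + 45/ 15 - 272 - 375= -230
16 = 16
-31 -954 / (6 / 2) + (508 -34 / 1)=125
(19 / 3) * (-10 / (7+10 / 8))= -760 / 99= -7.68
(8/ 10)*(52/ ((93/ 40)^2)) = 66560/ 8649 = 7.70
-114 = -114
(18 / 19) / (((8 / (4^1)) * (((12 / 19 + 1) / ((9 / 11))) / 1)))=81 / 341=0.24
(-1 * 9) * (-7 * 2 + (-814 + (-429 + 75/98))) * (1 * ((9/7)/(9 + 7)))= 9971991/10976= 908.53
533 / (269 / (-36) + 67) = 19188 / 2143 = 8.95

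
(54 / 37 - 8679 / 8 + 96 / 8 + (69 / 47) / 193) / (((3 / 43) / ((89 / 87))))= -1223256941335 / 77865464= -15709.88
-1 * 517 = -517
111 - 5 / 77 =8542 / 77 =110.94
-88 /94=-44 /47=-0.94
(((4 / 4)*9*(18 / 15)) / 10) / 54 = 1 / 50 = 0.02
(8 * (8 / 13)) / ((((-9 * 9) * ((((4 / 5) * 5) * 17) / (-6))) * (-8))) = -0.00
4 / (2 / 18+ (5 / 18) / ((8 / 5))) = 576 / 41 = 14.05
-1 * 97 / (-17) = 97 / 17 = 5.71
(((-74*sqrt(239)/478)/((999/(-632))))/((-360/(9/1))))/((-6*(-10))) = -79*sqrt(239)/1935900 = -0.00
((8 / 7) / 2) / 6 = 0.10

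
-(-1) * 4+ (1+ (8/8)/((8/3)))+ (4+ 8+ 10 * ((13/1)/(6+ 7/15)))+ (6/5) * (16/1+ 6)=247847/3880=63.88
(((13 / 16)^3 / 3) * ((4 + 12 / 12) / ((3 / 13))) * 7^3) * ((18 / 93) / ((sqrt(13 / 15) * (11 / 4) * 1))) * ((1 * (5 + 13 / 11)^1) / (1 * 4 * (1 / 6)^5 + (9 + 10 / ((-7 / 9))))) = -161.02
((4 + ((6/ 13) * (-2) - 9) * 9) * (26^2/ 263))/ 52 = -1109/ 263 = -4.22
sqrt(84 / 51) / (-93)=-2*sqrt(119) / 1581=-0.01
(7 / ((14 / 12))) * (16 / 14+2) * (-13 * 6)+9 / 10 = -1469.96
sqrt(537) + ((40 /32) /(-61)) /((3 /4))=-5 /183 + sqrt(537)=23.15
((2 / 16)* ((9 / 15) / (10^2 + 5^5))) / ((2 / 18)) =9 / 43000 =0.00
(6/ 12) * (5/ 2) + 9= 41/ 4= 10.25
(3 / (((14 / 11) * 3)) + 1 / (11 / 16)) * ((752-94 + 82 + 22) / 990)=2921 / 1694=1.72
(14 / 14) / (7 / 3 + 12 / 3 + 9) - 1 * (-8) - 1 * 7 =49 / 46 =1.07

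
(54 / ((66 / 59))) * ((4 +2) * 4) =12744 / 11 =1158.55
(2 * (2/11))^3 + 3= 4057/1331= 3.05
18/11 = 1.64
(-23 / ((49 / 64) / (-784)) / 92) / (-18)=-128 / 9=-14.22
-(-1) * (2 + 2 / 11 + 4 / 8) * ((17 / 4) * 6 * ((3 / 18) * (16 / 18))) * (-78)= -26078 / 33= -790.24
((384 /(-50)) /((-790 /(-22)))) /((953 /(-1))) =2112 /9410875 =0.00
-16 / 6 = -8 / 3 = -2.67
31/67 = 0.46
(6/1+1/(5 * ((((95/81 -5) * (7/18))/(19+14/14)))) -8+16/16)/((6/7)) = -4001/930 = -4.30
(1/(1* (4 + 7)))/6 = 1/66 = 0.02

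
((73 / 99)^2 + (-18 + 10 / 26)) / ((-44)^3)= 135947 / 678346812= 0.00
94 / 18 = 5.22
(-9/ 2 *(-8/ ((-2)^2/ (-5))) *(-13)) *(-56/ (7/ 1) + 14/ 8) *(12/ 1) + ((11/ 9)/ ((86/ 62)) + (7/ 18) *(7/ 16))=-43873.95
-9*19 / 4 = -171 / 4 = -42.75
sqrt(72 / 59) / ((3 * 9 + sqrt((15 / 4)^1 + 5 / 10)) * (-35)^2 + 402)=-14700 * sqrt(2006) / 262982321969 + 803448 * sqrt(118) / 262982321969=0.00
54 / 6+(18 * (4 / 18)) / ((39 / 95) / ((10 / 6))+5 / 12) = 56811 / 3779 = 15.03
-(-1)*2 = 2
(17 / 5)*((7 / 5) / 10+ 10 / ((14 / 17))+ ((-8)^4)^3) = 408880886652283 / 1750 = 233646220944.16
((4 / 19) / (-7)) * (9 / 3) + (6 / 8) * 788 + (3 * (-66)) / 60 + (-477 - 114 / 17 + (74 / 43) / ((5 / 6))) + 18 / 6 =105942939 / 972230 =108.97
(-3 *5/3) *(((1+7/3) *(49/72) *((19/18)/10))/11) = -4655/42768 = -0.11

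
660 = 660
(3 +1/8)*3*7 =525/8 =65.62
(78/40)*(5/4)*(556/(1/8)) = 10842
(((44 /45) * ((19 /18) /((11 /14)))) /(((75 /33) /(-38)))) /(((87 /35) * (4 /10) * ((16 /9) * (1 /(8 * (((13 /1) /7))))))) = -722722 /3915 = -184.60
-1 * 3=-3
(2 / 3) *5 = 10 / 3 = 3.33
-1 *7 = -7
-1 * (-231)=231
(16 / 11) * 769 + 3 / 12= 49227 / 44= 1118.80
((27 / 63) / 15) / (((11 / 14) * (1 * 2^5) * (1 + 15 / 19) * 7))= 19 / 209440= 0.00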